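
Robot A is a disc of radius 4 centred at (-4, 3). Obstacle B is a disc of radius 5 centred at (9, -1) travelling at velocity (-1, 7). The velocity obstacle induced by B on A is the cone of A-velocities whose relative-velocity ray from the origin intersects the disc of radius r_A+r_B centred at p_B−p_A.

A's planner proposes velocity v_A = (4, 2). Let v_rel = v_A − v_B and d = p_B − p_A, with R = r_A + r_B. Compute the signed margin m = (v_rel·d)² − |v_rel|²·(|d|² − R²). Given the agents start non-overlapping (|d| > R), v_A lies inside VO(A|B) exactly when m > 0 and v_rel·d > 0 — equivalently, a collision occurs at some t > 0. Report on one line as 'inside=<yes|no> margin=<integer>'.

d = (13, -4),  |d|² = 185;  R = 4+5 = 9,  c = 185−9² = 104
v_rel = (5, -5),  |v_rel|² = 50;  v_rel·d = (5)·(13) + (-5)·(-4) = 85
50·t² − 170·t + 104 = 0  ⇒  m = 85² − 50·104 = 2025
m = 2025 > 0,  v_rel·d = 85 > 0  ⇒  inside

inside=yes margin=2025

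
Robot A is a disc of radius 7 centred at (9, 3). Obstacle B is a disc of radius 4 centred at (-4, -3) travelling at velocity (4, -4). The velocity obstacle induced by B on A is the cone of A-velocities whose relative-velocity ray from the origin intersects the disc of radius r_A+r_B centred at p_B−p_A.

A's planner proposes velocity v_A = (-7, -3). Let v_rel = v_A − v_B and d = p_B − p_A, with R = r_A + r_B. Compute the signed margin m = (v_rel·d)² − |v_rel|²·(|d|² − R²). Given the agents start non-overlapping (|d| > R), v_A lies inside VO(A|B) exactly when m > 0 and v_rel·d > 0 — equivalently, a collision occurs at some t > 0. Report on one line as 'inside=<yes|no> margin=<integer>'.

d = (-13, -6),  |d|² = 205;  R = 7+4 = 11,  c = 205−11² = 84
v_rel = (-11, 1),  |v_rel|² = 122;  v_rel·d = (-11)·(-13) + (1)·(-6) = 137
122·t² − 274·t + 84 = 0  ⇒  m = 137² − 122·84 = 8521
m = 8521 > 0,  v_rel·d = 137 > 0  ⇒  inside

inside=yes margin=8521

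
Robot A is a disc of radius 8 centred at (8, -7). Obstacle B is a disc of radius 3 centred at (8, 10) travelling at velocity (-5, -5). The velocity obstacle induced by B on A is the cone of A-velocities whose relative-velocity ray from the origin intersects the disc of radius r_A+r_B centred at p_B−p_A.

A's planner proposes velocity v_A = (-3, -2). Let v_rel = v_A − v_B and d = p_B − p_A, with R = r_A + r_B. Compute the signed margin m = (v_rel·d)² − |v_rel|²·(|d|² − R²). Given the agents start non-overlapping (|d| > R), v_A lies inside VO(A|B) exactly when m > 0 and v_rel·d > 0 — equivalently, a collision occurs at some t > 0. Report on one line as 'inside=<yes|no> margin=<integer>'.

d = (0, 17),  |d|² = 289;  R = 8+3 = 11,  c = 289−11² = 168
v_rel = (2, 3),  |v_rel|² = 13;  v_rel·d = (2)·(0) + (3)·(17) = 51
13·t² − 102·t + 168 = 0  ⇒  m = 51² − 13·168 = 417
m = 417 > 0,  v_rel·d = 51 > 0  ⇒  inside

inside=yes margin=417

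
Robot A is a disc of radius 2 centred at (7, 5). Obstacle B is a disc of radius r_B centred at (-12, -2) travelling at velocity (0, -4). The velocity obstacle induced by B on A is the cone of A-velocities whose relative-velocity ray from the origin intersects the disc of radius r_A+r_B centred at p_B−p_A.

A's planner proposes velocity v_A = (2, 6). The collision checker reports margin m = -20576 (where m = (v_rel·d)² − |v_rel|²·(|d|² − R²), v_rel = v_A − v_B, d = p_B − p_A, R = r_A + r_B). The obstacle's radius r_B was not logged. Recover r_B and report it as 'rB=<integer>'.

m = -20576
d = (-19, -7);  v_rel = (2, 10),  |v_rel|² = 104
v_rel×d = (2)·(-7) − (10)·(-19) = 176
since m = R²·104 − 176²:  R² = (30976 + -20576) / 104 = 100
R = √100 = 10  ⇒  r_B = 10 − 2 = 8

rB=8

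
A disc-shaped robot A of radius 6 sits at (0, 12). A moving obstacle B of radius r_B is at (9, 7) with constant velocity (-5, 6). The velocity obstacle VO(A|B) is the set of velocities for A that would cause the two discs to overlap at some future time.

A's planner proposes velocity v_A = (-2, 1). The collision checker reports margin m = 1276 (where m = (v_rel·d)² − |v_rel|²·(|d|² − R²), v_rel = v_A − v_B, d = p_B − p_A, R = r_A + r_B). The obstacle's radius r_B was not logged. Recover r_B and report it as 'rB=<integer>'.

m = 1276
d = (9, -5);  v_rel = (3, -5),  |v_rel|² = 34
v_rel×d = (3)·(-5) − (-5)·(9) = 30
since m = R²·34 − 30²:  R² = (900 + 1276) / 34 = 64
R = √64 = 8  ⇒  r_B = 8 − 6 = 2

rB=2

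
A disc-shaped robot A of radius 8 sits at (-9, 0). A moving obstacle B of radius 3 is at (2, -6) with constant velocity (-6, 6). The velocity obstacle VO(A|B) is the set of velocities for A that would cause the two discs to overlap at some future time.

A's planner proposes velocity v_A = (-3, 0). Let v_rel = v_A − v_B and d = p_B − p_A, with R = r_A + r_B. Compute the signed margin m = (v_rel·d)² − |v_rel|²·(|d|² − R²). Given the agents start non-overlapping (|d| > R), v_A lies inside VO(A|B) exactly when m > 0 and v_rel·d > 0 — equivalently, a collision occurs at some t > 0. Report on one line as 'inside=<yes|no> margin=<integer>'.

d = (11, -6),  |d|² = 157;  R = 8+3 = 11,  c = 157−11² = 36
v_rel = (3, -6),  |v_rel|² = 45;  v_rel·d = (3)·(11) + (-6)·(-6) = 69
45·t² − 138·t + 36 = 0  ⇒  m = 69² − 45·36 = 3141
m = 3141 > 0,  v_rel·d = 69 > 0  ⇒  inside

inside=yes margin=3141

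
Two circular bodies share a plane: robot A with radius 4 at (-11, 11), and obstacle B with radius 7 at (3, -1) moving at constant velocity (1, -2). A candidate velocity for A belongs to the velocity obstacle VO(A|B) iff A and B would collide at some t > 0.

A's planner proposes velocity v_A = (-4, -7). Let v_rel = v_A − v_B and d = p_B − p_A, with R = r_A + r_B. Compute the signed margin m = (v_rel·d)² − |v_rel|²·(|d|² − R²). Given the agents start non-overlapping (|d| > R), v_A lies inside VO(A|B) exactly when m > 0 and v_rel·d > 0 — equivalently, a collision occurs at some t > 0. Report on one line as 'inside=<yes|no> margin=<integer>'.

d = (14, -12),  |d|² = 340;  R = 4+7 = 11,  c = 340−11² = 219
v_rel = (-5, -5),  |v_rel|² = 50;  v_rel·d = (-5)·(14) + (-5)·(-12) = -10
50·t² + 20·t + 219 = 0  ⇒  m = (-10)² − 50·219 = -10850
m = -10850 < 0,  v_rel·d = -10 < 0  ⇒  outside

inside=no margin=-10850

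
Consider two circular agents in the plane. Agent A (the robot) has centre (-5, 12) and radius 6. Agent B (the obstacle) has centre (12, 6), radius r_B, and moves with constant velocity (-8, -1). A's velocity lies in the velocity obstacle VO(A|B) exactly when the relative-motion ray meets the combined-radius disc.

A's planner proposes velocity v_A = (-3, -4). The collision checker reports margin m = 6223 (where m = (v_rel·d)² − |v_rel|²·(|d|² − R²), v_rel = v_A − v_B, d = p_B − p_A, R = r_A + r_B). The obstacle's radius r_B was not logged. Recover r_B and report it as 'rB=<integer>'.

m = 6223
d = (17, -6);  v_rel = (5, -3),  |v_rel|² = 34
v_rel×d = (5)·(-6) − (-3)·(17) = 21
since m = R²·34 − 21²:  R² = (441 + 6223) / 34 = 196
R = √196 = 14  ⇒  r_B = 14 − 6 = 8

rB=8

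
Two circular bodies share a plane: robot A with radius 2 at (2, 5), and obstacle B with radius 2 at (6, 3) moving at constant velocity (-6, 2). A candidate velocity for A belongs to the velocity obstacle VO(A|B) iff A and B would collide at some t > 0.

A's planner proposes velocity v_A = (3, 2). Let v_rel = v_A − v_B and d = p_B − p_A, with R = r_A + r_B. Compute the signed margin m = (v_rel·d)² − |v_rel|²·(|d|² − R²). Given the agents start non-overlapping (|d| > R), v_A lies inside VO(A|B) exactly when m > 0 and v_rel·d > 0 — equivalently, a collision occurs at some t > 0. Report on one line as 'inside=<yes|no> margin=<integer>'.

d = (4, -2),  |d|² = 20;  R = 2+2 = 4,  c = 20−4² = 4
v_rel = (9, 0),  |v_rel|² = 81;  v_rel·d = (9)·(4) + (0)·(-2) = 36
81·t² − 72·t + 4 = 0  ⇒  m = 36² − 81·4 = 972
m = 972 > 0,  v_rel·d = 36 > 0  ⇒  inside

inside=yes margin=972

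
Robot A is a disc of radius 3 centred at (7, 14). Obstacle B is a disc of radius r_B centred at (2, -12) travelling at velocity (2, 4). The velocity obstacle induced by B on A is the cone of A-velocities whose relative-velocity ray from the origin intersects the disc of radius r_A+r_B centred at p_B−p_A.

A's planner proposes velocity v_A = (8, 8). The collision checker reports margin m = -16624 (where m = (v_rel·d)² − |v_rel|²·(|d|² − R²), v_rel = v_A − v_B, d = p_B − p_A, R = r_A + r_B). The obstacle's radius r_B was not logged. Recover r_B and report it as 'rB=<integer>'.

m = -16624
d = (-5, -26);  v_rel = (6, 4),  |v_rel|² = 52
v_rel×d = (6)·(-26) − (4)·(-5) = -136
since m = R²·52 − (-136)²:  R² = (18496 + -16624) / 52 = 36
R = √36 = 6  ⇒  r_B = 6 − 3 = 3

rB=3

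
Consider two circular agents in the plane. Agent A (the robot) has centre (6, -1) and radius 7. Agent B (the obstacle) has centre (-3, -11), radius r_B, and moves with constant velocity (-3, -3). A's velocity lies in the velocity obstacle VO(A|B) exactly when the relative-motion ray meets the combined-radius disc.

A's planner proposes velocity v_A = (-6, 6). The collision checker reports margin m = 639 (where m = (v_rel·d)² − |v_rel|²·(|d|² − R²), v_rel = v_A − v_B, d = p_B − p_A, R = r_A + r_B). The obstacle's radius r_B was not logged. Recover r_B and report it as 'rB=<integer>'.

m = 639
d = (-9, -10);  v_rel = (-3, 9),  |v_rel|² = 90
v_rel×d = (-3)·(-10) − (9)·(-9) = 111
since m = R²·90 − 111²:  R² = (12321 + 639) / 90 = 144
R = √144 = 12  ⇒  r_B = 12 − 7 = 5

rB=5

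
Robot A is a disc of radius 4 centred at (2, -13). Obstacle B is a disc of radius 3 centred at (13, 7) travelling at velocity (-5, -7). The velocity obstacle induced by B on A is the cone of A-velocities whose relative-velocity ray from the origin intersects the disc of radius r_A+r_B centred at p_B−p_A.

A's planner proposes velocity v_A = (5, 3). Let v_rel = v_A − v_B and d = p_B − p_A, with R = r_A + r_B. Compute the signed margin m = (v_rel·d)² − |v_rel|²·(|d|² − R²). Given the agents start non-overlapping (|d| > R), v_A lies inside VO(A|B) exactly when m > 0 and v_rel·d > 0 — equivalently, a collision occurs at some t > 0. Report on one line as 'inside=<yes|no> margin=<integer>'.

d = (11, 20),  |d|² = 521;  R = 4+3 = 7,  c = 521−7² = 472
v_rel = (10, 10),  |v_rel|² = 200;  v_rel·d = (10)·(11) + (10)·(20) = 310
200·t² − 620·t + 472 = 0  ⇒  m = 310² − 200·472 = 1700
m = 1700 > 0,  v_rel·d = 310 > 0  ⇒  inside

inside=yes margin=1700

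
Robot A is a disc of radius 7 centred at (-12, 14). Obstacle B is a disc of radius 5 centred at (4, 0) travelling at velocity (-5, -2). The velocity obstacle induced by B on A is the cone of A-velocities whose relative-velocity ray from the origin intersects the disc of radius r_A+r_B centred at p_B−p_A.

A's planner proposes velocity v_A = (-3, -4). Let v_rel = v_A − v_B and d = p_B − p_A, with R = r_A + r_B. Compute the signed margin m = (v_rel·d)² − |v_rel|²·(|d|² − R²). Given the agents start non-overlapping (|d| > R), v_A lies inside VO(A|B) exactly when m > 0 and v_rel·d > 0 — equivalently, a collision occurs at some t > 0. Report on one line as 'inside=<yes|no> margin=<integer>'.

d = (16, -14),  |d|² = 452;  R = 7+5 = 12,  c = 452−12² = 308
v_rel = (2, -2),  |v_rel|² = 8;  v_rel·d = (2)·(16) + (-2)·(-14) = 60
8·t² − 120·t + 308 = 0  ⇒  m = 60² − 8·308 = 1136
m = 1136 > 0,  v_rel·d = 60 > 0  ⇒  inside

inside=yes margin=1136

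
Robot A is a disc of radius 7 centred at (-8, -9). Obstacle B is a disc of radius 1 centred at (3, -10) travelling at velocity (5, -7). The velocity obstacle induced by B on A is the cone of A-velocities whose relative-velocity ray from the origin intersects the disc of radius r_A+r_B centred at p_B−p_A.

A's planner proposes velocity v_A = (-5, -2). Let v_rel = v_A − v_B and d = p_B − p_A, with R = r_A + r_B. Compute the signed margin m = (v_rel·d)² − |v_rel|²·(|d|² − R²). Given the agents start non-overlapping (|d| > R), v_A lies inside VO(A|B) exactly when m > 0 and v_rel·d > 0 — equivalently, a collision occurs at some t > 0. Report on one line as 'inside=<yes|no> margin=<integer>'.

d = (11, -1),  |d|² = 122;  R = 7+1 = 8,  c = 122−8² = 58
v_rel = (-10, 5),  |v_rel|² = 125;  v_rel·d = (-10)·(11) + (5)·(-1) = -115
125·t² + 230·t + 58 = 0  ⇒  m = (-115)² − 125·58 = 5975
m = 5975 > 0,  v_rel·d = -115 < 0  ⇒  outside

inside=no margin=5975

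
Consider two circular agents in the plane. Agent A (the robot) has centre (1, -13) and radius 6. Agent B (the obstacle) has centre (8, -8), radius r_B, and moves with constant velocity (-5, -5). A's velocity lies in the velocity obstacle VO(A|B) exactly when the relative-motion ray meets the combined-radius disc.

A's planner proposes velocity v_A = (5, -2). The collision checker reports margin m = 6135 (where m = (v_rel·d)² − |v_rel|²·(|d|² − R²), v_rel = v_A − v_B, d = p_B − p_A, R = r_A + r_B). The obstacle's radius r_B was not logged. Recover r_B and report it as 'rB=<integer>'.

m = 6135
d = (7, 5);  v_rel = (10, 3),  |v_rel|² = 109
v_rel×d = (10)·(5) − (3)·(7) = 29
since m = R²·109 − 29²:  R² = (841 + 6135) / 109 = 64
R = √64 = 8  ⇒  r_B = 8 − 6 = 2

rB=2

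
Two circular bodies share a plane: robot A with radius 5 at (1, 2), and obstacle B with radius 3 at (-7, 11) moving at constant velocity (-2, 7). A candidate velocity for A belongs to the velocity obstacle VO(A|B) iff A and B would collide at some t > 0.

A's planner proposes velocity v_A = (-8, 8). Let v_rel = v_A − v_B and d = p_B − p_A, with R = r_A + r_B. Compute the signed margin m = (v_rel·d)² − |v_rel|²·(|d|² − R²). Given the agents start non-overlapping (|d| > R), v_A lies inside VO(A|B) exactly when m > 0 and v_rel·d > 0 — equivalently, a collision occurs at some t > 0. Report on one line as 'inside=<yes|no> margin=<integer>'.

d = (-8, 9),  |d|² = 145;  R = 5+3 = 8,  c = 145−8² = 81
v_rel = (-6, 1),  |v_rel|² = 37;  v_rel·d = (-6)·(-8) + (1)·(9) = 57
37·t² − 114·t + 81 = 0  ⇒  m = 57² − 37·81 = 252
m = 252 > 0,  v_rel·d = 57 > 0  ⇒  inside

inside=yes margin=252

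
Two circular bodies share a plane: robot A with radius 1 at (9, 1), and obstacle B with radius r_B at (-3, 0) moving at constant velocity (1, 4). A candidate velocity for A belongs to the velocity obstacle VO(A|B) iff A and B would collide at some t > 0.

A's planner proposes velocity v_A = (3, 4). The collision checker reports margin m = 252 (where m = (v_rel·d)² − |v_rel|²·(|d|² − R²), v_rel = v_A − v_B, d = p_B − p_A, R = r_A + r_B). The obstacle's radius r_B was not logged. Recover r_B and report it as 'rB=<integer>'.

m = 252
d = (-12, -1);  v_rel = (2, 0),  |v_rel|² = 4
v_rel×d = (2)·(-1) − (0)·(-12) = -2
since m = R²·4 − (-2)²:  R² = (4 + 252) / 4 = 64
R = √64 = 8  ⇒  r_B = 8 − 1 = 7

rB=7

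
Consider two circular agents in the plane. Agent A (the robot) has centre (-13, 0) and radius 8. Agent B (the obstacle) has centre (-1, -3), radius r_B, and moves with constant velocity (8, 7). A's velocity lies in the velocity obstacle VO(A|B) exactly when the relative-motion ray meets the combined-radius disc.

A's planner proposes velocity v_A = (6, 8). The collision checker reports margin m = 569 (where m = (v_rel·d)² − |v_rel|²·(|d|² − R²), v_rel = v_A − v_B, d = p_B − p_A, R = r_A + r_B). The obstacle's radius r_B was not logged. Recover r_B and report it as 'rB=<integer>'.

m = 569
d = (12, -3);  v_rel = (-2, 1),  |v_rel|² = 5
v_rel×d = (-2)·(-3) − (1)·(12) = -6
since m = R²·5 − (-6)²:  R² = (36 + 569) / 5 = 121
R = √121 = 11  ⇒  r_B = 11 − 8 = 3

rB=3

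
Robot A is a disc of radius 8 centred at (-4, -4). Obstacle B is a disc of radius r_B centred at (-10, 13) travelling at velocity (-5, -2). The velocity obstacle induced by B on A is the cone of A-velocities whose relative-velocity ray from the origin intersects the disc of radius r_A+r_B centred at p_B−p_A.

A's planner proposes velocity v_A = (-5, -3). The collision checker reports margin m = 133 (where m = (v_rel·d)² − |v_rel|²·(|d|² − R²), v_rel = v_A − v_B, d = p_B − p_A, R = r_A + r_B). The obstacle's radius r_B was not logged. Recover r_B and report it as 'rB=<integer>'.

m = 133
d = (-6, 17);  v_rel = (0, -1),  |v_rel|² = 1
v_rel×d = (0)·(17) − (-1)·(-6) = -6
since m = R²·1 − (-6)²:  R² = (36 + 133) / 1 = 169
R = √169 = 13  ⇒  r_B = 13 − 8 = 5

rB=5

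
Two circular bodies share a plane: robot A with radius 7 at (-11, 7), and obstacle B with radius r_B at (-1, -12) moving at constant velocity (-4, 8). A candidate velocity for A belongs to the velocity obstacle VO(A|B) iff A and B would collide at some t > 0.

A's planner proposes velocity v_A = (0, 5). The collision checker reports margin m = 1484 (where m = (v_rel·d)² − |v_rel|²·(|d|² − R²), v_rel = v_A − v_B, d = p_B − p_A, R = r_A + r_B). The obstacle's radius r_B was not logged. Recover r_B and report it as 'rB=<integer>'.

m = 1484
d = (10, -19);  v_rel = (4, -3),  |v_rel|² = 25
v_rel×d = (4)·(-19) − (-3)·(10) = -46
since m = R²·25 − (-46)²:  R² = (2116 + 1484) / 25 = 144
R = √144 = 12  ⇒  r_B = 12 − 7 = 5

rB=5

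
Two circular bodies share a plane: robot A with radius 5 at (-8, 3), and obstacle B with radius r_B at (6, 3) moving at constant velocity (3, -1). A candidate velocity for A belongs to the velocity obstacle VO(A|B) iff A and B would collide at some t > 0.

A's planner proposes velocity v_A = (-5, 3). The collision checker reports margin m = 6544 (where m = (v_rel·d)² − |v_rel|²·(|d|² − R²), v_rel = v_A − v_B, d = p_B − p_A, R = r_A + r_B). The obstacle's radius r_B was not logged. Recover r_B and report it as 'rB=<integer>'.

m = 6544
d = (14, 0);  v_rel = (-8, 4),  |v_rel|² = 80
v_rel×d = (-8)·(0) − (4)·(14) = -56
since m = R²·80 − (-56)²:  R² = (3136 + 6544) / 80 = 121
R = √121 = 11  ⇒  r_B = 11 − 5 = 6

rB=6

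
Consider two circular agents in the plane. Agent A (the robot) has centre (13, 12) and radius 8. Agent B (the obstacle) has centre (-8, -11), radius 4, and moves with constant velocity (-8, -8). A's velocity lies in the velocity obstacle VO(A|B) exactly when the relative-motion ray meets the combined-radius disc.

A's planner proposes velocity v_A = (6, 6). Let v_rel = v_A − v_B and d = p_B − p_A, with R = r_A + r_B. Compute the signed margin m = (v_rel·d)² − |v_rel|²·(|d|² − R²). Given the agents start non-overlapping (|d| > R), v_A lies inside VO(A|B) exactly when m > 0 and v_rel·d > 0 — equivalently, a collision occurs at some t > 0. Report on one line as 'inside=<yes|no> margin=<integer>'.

d = (-21, -23),  |d|² = 970;  R = 8+4 = 12,  c = 970−12² = 826
v_rel = (14, 14),  |v_rel|² = 392;  v_rel·d = (14)·(-21) + (14)·(-23) = -616
392·t² + 1232·t + 826 = 0  ⇒  m = (-616)² − 392·826 = 55664
m = 55664 > 0,  v_rel·d = -616 < 0  ⇒  outside

inside=no margin=55664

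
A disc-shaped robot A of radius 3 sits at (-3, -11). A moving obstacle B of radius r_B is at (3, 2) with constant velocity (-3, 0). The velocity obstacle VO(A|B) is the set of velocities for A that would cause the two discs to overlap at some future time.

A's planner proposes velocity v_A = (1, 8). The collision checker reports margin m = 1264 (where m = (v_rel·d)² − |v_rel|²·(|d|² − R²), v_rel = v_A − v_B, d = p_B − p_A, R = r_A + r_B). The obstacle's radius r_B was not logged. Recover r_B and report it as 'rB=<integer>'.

m = 1264
d = (6, 13);  v_rel = (4, 8),  |v_rel|² = 80
v_rel×d = (4)·(13) − (8)·(6) = 4
since m = R²·80 − 4²:  R² = (16 + 1264) / 80 = 16
R = √16 = 4  ⇒  r_B = 4 − 3 = 1

rB=1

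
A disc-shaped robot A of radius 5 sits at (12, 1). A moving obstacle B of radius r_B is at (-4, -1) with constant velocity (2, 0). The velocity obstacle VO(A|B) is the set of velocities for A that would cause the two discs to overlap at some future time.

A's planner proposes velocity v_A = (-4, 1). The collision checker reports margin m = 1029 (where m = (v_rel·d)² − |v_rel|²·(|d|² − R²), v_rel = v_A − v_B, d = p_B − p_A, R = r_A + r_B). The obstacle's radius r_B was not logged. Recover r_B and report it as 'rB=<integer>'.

m = 1029
d = (-16, -2);  v_rel = (-6, 1),  |v_rel|² = 37
v_rel×d = (-6)·(-2) − (1)·(-16) = 28
since m = R²·37 − 28²:  R² = (784 + 1029) / 37 = 49
R = √49 = 7  ⇒  r_B = 7 − 5 = 2

rB=2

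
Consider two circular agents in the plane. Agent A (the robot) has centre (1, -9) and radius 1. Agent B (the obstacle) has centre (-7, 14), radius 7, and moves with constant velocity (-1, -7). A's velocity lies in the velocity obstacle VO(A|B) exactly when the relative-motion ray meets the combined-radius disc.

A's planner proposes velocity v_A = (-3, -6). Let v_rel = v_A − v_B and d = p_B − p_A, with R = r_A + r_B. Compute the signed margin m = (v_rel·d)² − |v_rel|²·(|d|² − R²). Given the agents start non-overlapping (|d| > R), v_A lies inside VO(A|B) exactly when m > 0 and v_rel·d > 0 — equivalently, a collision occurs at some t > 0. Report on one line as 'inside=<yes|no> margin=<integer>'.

d = (-8, 23),  |d|² = 593;  R = 1+7 = 8,  c = 593−8² = 529
v_rel = (-2, 1),  |v_rel|² = 5;  v_rel·d = (-2)·(-8) + (1)·(23) = 39
5·t² − 78·t + 529 = 0  ⇒  m = 39² − 5·529 = -1124
m = -1124 < 0,  v_rel·d = 39 > 0  ⇒  outside

inside=no margin=-1124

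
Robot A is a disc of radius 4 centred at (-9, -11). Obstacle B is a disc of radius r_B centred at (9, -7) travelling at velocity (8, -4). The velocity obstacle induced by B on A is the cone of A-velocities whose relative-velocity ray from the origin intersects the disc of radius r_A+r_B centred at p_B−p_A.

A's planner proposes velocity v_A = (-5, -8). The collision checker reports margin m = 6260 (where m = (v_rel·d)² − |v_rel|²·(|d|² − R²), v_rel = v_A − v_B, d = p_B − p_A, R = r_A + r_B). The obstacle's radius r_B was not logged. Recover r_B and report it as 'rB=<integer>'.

m = 6260
d = (18, 4);  v_rel = (-13, -4),  |v_rel|² = 185
v_rel×d = (-13)·(4) − (-4)·(18) = 20
since m = R²·185 − 20²:  R² = (400 + 6260) / 185 = 36
R = √36 = 6  ⇒  r_B = 6 − 4 = 2

rB=2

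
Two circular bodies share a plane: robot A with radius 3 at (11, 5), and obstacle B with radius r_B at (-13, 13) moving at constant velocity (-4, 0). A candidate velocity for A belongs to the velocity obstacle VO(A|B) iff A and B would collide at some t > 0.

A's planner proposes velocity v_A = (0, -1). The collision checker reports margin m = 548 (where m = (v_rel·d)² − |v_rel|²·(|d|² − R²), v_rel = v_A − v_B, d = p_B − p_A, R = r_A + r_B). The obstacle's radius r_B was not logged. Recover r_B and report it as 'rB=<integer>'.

m = 548
d = (-24, 8);  v_rel = (4, -1),  |v_rel|² = 17
v_rel×d = (4)·(8) − (-1)·(-24) = 8
since m = R²·17 − 8²:  R² = (64 + 548) / 17 = 36
R = √36 = 6  ⇒  r_B = 6 − 3 = 3

rB=3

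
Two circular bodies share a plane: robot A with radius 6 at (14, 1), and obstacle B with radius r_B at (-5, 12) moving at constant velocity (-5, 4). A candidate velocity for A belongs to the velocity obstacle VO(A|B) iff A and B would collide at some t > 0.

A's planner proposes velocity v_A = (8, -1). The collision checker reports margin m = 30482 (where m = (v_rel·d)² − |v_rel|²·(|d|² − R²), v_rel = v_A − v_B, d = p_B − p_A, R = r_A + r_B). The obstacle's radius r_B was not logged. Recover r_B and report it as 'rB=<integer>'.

m = 30482
d = (-19, 11);  v_rel = (13, -5),  |v_rel|² = 194
v_rel×d = (13)·(11) − (-5)·(-19) = 48
since m = R²·194 − 48²:  R² = (2304 + 30482) / 194 = 169
R = √169 = 13  ⇒  r_B = 13 − 6 = 7

rB=7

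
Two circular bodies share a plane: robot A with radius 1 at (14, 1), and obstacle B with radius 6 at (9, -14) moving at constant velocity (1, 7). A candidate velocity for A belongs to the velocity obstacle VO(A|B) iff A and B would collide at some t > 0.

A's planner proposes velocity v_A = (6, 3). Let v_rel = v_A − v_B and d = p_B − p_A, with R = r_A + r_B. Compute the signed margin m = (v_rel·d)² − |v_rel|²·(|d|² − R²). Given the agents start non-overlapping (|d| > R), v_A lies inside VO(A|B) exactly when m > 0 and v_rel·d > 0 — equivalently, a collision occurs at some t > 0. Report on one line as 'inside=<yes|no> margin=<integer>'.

d = (-5, -15),  |d|² = 250;  R = 1+6 = 7,  c = 250−7² = 201
v_rel = (5, -4),  |v_rel|² = 41;  v_rel·d = (5)·(-5) + (-4)·(-15) = 35
41·t² − 70·t + 201 = 0  ⇒  m = 35² − 41·201 = -7016
m = -7016 < 0,  v_rel·d = 35 > 0  ⇒  outside

inside=no margin=-7016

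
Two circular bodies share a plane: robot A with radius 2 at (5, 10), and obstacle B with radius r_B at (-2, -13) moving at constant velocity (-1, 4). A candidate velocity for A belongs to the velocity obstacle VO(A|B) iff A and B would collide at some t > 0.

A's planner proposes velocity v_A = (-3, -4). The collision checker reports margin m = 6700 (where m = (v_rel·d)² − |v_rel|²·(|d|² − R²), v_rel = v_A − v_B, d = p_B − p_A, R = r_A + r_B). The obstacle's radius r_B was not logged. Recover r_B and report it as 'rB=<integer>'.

m = 6700
d = (-7, -23);  v_rel = (-2, -8),  |v_rel|² = 68
v_rel×d = (-2)·(-23) − (-8)·(-7) = -10
since m = R²·68 − (-10)²:  R² = (100 + 6700) / 68 = 100
R = √100 = 10  ⇒  r_B = 10 − 2 = 8

rB=8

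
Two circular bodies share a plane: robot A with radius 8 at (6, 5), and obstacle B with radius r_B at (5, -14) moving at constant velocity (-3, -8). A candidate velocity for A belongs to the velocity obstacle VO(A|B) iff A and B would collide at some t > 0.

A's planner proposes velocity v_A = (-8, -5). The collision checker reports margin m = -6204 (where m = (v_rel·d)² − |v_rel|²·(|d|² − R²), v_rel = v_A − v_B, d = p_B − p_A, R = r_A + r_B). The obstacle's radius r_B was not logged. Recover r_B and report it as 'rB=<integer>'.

m = -6204
d = (-1, -19);  v_rel = (-5, 3),  |v_rel|² = 34
v_rel×d = (-5)·(-19) − (3)·(-1) = 98
since m = R²·34 − 98²:  R² = (9604 + -6204) / 34 = 100
R = √100 = 10  ⇒  r_B = 10 − 8 = 2

rB=2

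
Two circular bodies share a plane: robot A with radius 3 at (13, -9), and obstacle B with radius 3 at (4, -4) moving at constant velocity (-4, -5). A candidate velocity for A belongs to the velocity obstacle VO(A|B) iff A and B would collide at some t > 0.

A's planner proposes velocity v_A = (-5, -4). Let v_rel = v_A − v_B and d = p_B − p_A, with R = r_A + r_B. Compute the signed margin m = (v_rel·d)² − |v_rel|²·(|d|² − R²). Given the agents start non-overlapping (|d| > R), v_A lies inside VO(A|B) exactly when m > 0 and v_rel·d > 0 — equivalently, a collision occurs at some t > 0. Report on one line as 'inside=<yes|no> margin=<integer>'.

d = (-9, 5),  |d|² = 106;  R = 3+3 = 6,  c = 106−6² = 70
v_rel = (-1, 1),  |v_rel|² = 2;  v_rel·d = (-1)·(-9) + (1)·(5) = 14
2·t² − 28·t + 70 = 0  ⇒  m = 14² − 2·70 = 56
m = 56 > 0,  v_rel·d = 14 > 0  ⇒  inside

inside=yes margin=56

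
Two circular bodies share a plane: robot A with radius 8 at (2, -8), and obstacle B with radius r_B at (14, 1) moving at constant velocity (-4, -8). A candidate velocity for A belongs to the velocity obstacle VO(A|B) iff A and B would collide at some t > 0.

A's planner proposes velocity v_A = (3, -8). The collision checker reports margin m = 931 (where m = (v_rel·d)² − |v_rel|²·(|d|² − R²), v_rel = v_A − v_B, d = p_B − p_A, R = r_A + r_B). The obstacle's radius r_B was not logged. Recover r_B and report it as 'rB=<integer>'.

m = 931
d = (12, 9);  v_rel = (7, 0),  |v_rel|² = 49
v_rel×d = (7)·(9) − (0)·(12) = 63
since m = R²·49 − 63²:  R² = (3969 + 931) / 49 = 100
R = √100 = 10  ⇒  r_B = 10 − 8 = 2

rB=2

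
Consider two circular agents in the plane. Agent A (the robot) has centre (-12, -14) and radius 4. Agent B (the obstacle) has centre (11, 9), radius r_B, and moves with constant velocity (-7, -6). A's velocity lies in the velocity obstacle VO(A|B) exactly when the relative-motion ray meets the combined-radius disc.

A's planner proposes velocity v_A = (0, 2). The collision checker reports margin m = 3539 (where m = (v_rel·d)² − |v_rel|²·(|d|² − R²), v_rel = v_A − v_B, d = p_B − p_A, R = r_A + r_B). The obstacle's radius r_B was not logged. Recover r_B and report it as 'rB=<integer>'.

m = 3539
d = (23, 23);  v_rel = (7, 8),  |v_rel|² = 113
v_rel×d = (7)·(23) − (8)·(23) = -23
since m = R²·113 − (-23)²:  R² = (529 + 3539) / 113 = 36
R = √36 = 6  ⇒  r_B = 6 − 4 = 2

rB=2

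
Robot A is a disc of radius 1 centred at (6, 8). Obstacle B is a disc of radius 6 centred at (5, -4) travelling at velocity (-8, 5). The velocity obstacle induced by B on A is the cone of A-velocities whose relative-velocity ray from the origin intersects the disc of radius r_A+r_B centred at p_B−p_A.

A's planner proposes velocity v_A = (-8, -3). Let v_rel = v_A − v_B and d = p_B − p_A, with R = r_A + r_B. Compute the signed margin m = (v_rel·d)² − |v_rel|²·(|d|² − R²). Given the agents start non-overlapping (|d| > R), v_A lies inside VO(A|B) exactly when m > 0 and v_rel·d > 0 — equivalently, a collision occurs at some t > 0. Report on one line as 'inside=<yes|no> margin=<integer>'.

d = (-1, -12),  |d|² = 145;  R = 1+6 = 7,  c = 145−7² = 96
v_rel = (0, -8),  |v_rel|² = 64;  v_rel·d = (0)·(-1) + (-8)·(-12) = 96
64·t² − 192·t + 96 = 0  ⇒  m = 96² − 64·96 = 3072
m = 3072 > 0,  v_rel·d = 96 > 0  ⇒  inside

inside=yes margin=3072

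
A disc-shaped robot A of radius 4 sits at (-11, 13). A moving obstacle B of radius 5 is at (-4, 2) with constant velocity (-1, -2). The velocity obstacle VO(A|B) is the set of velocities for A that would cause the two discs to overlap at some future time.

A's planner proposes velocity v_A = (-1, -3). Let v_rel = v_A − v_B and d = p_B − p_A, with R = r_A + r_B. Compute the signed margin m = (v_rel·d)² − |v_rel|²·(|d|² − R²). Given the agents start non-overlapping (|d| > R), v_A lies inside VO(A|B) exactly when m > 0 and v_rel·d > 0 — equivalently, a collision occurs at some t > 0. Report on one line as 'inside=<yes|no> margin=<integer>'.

d = (7, -11),  |d|² = 170;  R = 4+5 = 9,  c = 170−9² = 89
v_rel = (0, -1),  |v_rel|² = 1;  v_rel·d = (0)·(7) + (-1)·(-11) = 11
1·t² − 22·t + 89 = 0  ⇒  m = 11² − 1·89 = 32
m = 32 > 0,  v_rel·d = 11 > 0  ⇒  inside

inside=yes margin=32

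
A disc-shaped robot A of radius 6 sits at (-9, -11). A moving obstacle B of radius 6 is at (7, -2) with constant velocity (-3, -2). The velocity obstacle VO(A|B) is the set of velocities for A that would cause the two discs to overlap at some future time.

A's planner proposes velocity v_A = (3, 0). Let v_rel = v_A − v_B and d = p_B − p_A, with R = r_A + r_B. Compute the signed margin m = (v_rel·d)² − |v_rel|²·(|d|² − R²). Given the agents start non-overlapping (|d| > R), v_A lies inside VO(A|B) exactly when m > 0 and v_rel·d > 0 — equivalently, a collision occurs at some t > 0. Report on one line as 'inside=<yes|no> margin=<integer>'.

d = (16, 9),  |d|² = 337;  R = 6+6 = 12,  c = 337−12² = 193
v_rel = (6, 2),  |v_rel|² = 40;  v_rel·d = (6)·(16) + (2)·(9) = 114
40·t² − 228·t + 193 = 0  ⇒  m = 114² − 40·193 = 5276
m = 5276 > 0,  v_rel·d = 114 > 0  ⇒  inside

inside=yes margin=5276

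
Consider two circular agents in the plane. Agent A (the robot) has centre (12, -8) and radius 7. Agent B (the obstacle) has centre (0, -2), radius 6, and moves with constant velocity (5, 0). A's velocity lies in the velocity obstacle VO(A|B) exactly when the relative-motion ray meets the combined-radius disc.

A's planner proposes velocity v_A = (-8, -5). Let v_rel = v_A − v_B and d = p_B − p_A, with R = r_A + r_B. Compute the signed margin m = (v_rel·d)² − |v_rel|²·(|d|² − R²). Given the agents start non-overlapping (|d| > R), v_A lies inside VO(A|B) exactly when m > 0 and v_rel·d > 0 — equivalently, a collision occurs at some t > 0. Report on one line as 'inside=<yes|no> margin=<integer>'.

d = (-12, 6),  |d|² = 180;  R = 7+6 = 13,  c = 180−13² = 11
v_rel = (-13, -5),  |v_rel|² = 194;  v_rel·d = (-13)·(-12) + (-5)·(6) = 126
194·t² − 252·t + 11 = 0  ⇒  m = 126² − 194·11 = 13742
m = 13742 > 0,  v_rel·d = 126 > 0  ⇒  inside

inside=yes margin=13742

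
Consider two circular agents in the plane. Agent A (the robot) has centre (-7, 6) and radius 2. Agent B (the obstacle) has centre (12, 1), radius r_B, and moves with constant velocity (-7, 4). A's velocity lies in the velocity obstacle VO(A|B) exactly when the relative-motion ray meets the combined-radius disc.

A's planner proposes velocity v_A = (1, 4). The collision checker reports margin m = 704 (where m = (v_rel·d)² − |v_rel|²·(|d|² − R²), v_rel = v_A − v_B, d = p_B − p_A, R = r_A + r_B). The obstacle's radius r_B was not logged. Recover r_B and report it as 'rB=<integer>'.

m = 704
d = (19, -5);  v_rel = (8, 0),  |v_rel|² = 64
v_rel×d = (8)·(-5) − (0)·(19) = -40
since m = R²·64 − (-40)²:  R² = (1600 + 704) / 64 = 36
R = √36 = 6  ⇒  r_B = 6 − 2 = 4

rB=4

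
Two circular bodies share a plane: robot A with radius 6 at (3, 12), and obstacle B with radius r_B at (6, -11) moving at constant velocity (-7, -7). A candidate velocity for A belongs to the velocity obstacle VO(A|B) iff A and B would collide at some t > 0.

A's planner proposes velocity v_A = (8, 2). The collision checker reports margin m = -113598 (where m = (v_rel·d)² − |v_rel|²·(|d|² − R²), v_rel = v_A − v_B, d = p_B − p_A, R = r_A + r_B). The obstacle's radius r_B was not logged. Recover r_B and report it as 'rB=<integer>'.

m = -113598
d = (3, -23);  v_rel = (15, 9),  |v_rel|² = 306
v_rel×d = (15)·(-23) − (9)·(3) = -372
since m = R²·306 − (-372)²:  R² = (138384 + -113598) / 306 = 81
R = √81 = 9  ⇒  r_B = 9 − 6 = 3

rB=3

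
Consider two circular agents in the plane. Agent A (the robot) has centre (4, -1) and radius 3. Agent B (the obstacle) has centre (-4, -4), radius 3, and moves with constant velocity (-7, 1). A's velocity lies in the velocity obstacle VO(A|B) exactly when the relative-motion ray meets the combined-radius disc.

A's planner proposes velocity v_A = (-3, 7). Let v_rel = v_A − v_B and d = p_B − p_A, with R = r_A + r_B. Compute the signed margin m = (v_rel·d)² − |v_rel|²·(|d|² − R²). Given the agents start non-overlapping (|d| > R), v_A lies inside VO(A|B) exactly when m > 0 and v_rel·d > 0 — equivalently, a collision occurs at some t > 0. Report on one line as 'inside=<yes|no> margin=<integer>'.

d = (-8, -3),  |d|² = 73;  R = 3+3 = 6,  c = 73−6² = 37
v_rel = (4, 6),  |v_rel|² = 52;  v_rel·d = (4)·(-8) + (6)·(-3) = -50
52·t² + 100·t + 37 = 0  ⇒  m = (-50)² − 52·37 = 576
m = 576 > 0,  v_rel·d = -50 < 0  ⇒  outside

inside=no margin=576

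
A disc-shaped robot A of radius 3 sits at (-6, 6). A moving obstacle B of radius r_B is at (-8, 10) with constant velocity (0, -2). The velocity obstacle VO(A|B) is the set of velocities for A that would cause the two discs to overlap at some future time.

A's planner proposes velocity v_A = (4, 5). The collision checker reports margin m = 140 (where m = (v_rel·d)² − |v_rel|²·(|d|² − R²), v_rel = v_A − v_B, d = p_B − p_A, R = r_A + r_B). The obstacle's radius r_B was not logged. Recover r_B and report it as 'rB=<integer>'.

m = 140
d = (-2, 4);  v_rel = (4, 7),  |v_rel|² = 65
v_rel×d = (4)·(4) − (7)·(-2) = 30
since m = R²·65 − 30²:  R² = (900 + 140) / 65 = 16
R = √16 = 4  ⇒  r_B = 4 − 3 = 1

rB=1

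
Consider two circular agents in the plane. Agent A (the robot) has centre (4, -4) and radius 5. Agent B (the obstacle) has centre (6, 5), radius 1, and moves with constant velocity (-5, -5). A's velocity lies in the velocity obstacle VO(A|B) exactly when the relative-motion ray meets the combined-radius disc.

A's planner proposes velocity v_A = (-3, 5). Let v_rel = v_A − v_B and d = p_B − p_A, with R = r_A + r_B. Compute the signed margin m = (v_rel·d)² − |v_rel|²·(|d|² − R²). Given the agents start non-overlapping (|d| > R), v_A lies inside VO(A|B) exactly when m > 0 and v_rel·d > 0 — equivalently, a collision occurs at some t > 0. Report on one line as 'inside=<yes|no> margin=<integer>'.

d = (2, 9),  |d|² = 85;  R = 5+1 = 6,  c = 85−6² = 49
v_rel = (2, 10),  |v_rel|² = 104;  v_rel·d = (2)·(2) + (10)·(9) = 94
104·t² − 188·t + 49 = 0  ⇒  m = 94² − 104·49 = 3740
m = 3740 > 0,  v_rel·d = 94 > 0  ⇒  inside

inside=yes margin=3740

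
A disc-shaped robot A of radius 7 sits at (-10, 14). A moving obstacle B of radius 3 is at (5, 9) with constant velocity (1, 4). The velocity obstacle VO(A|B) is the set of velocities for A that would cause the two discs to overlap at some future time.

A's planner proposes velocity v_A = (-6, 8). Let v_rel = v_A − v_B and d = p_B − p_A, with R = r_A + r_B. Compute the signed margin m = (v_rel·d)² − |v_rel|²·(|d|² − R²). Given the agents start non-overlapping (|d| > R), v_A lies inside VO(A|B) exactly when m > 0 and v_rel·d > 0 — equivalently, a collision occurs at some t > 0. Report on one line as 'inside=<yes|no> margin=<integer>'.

d = (15, -5),  |d|² = 250;  R = 7+3 = 10,  c = 250−10² = 150
v_rel = (-7, 4),  |v_rel|² = 65;  v_rel·d = (-7)·(15) + (4)·(-5) = -125
65·t² + 250·t + 150 = 0  ⇒  m = (-125)² − 65·150 = 5875
m = 5875 > 0,  v_rel·d = -125 < 0  ⇒  outside

inside=no margin=5875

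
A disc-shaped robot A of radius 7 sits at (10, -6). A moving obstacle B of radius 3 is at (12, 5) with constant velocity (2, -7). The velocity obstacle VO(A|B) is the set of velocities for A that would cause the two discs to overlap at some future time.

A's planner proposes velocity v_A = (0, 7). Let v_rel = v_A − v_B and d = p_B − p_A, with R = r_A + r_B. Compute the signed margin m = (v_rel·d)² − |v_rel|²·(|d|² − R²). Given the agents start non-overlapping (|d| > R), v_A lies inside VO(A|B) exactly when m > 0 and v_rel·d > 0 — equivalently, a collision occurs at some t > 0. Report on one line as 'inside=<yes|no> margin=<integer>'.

d = (2, 11),  |d|² = 125;  R = 7+3 = 10,  c = 125−10² = 25
v_rel = (-2, 14),  |v_rel|² = 200;  v_rel·d = (-2)·(2) + (14)·(11) = 150
200·t² − 300·t + 25 = 0  ⇒  m = 150² − 200·25 = 17500
m = 17500 > 0,  v_rel·d = 150 > 0  ⇒  inside

inside=yes margin=17500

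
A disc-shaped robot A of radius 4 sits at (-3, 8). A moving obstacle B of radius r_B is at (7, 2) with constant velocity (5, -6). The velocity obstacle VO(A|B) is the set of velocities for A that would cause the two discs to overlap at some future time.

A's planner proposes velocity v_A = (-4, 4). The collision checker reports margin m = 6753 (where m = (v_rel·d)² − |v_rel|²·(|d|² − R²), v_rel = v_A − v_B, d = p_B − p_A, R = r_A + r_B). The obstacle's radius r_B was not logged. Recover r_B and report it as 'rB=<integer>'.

m = 6753
d = (10, -6);  v_rel = (-9, 10),  |v_rel|² = 181
v_rel×d = (-9)·(-6) − (10)·(10) = -46
since m = R²·181 − (-46)²:  R² = (2116 + 6753) / 181 = 49
R = √49 = 7  ⇒  r_B = 7 − 4 = 3

rB=3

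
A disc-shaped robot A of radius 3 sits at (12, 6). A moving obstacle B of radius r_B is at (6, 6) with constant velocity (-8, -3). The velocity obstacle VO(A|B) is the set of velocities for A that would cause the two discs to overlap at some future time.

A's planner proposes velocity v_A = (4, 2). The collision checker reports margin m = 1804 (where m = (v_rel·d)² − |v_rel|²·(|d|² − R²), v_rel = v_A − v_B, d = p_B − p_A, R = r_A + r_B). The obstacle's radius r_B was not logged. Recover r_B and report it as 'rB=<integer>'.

m = 1804
d = (-6, 0);  v_rel = (12, 5),  |v_rel|² = 169
v_rel×d = (12)·(0) − (5)·(-6) = 30
since m = R²·169 − 30²:  R² = (900 + 1804) / 169 = 16
R = √16 = 4  ⇒  r_B = 4 − 3 = 1

rB=1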